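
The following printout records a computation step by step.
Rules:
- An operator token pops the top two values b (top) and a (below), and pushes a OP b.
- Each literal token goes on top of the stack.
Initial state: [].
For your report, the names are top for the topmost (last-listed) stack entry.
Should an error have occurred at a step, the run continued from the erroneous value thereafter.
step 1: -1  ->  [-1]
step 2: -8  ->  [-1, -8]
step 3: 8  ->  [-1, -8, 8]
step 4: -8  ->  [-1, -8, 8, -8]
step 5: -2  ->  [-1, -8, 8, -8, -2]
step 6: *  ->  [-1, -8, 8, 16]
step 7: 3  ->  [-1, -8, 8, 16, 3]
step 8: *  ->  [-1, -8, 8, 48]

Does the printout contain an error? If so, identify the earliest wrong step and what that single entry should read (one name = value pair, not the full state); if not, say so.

no error

Recomputing the run from the initial state:
step 1: [-1]
step 2: [-1, -8]
step 3: [-1, -8, 8]
step 4: [-1, -8, 8, -8]
step 5: [-1, -8, 8, -8, -2]
step 6: [-1, -8, 8, 16]
step 7: [-1, -8, 8, 16, 3]
step 8: [-1, -8, 8, 48]
This matches the printout at every step.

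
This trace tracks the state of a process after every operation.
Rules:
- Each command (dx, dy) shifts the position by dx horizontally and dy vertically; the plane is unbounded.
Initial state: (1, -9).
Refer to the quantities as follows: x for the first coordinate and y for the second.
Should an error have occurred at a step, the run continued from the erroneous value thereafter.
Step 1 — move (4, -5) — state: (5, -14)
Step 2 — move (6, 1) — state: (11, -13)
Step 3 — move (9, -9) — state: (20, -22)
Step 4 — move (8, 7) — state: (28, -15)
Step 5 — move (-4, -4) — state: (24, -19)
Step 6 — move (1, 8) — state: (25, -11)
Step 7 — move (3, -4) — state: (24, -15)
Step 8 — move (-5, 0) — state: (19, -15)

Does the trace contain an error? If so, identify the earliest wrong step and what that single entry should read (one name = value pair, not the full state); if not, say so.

step 7, x = 28

Step 1: x = 1 + (4) = 5, y = -9 + (-5) = -14 — exactly as logged.
Step 2: x = 5 + (6) = 11, y = -14 + (1) = -13 — matches.
Step 3: x = 11 + (9) = 20, y = -13 + (-9) = -22 — no discrepancy.
Step 4: x = 20 + (8) = 28, y = -22 + (7) = -15 — agrees with the trace.
Step 5: x = 28 + (-4) = 24, y = -15 + (-4) = -19 — same as recorded.
Step 6: x = 24 + (1) = 25, y = -19 + (8) = -11 — no discrepancy.
Step 7: x = 25 + (3) = 28, y = -11 + (-4) = -15 — the trace has a different value.
So the first discrepancy is step 7, where the right value is x = 28.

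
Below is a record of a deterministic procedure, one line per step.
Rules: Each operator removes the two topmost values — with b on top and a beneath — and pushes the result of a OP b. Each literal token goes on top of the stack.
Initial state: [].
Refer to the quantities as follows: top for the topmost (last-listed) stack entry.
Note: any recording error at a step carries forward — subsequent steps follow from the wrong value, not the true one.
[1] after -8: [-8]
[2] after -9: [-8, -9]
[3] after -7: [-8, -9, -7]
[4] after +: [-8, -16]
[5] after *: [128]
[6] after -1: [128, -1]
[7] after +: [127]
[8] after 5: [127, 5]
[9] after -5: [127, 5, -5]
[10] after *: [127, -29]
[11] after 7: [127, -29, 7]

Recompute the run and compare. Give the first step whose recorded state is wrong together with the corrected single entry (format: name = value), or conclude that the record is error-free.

Recomputing the run from the initial state:
step 1: [-8]
step 2: [-8, -9]
step 3: [-8, -9, -7]
step 4: [-8, -16]
step 5: [128]
step 6: [128, -1]
step 7: [127]
step 8: [127, 5]
step 9: [127, 5, -5]
step 10: [127, -25]
step 11: [127, -25, 7]
The first disagreement with the record is at step 10, where the value should be top = -25.

step 10, top = -25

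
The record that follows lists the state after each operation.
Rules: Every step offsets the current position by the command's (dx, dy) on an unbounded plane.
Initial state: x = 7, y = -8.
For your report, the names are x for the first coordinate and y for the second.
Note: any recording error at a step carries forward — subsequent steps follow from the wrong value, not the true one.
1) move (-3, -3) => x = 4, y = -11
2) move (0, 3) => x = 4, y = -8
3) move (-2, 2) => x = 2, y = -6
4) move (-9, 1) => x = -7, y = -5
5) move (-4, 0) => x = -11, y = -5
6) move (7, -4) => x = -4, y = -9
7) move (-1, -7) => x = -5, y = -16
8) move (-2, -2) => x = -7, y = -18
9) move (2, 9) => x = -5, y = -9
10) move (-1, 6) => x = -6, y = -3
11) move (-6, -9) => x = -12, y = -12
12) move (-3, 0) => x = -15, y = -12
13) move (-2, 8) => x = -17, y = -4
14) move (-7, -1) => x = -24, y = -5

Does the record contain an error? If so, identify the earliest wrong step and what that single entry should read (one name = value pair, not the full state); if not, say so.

no error

1. x = 7 + (-3) = 4, y = -8 + (-3) = -11 (exactly as logged)
2. x = 4 + (0) = 4, y = -11 + (3) = -8 (checks out)
3. x = 4 + (-2) = 2, y = -8 + (2) = -6 (agrees with the record)
4. x = 2 + (-9) = -7, y = -6 + (1) = -5 (matches)
5. x = -7 + (-4) = -11, y = -5 + (0) = -5 (checks out)
6. x = -11 + (7) = -4, y = -5 + (-4) = -9 (in agreement)
7. x = -4 + (-1) = -5, y = -9 + (-7) = -16 (consistent with the record)
8. x = -5 + (-2) = -7, y = -16 + (-2) = -18 (agrees with the record)
9. x = -7 + (2) = -5, y = -18 + (9) = -9 (in agreement)
10. x = -5 + (-1) = -6, y = -9 + (6) = -3 (in agreement)
11. x = -6 + (-6) = -12, y = -3 + (-9) = -12 (no discrepancy)
12. x = -12 + (-3) = -15, y = -12 + (0) = -12 (checks out)
13. x = -15 + (-2) = -17, y = -12 + (8) = -4 (matches)
14. x = -17 + (-7) = -24, y = -4 + (-1) = -5 (no discrepancy)
Each recorded entry agrees with the recomputation.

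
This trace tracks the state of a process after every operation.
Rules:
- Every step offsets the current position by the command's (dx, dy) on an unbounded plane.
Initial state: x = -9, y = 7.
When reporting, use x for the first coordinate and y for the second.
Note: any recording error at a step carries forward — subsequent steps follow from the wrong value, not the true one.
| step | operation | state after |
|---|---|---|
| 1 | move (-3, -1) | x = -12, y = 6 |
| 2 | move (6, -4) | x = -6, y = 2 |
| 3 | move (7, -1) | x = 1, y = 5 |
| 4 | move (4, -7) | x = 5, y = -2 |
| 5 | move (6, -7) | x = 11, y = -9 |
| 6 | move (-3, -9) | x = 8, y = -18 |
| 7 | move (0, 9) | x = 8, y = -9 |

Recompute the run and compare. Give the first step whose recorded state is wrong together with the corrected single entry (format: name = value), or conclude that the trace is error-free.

step 3, y = 1

Recomputing the run from the initial state:
step 1: x = -12, y = 6
step 2: x = -6, y = 2
step 3: x = 1, y = 1
step 4: x = 5, y = -6
step 5: x = 11, y = -13
step 6: x = 8, y = -22
step 7: x = 8, y = -13
The first disagreement with the trace is at step 3, where the value should be y = 1.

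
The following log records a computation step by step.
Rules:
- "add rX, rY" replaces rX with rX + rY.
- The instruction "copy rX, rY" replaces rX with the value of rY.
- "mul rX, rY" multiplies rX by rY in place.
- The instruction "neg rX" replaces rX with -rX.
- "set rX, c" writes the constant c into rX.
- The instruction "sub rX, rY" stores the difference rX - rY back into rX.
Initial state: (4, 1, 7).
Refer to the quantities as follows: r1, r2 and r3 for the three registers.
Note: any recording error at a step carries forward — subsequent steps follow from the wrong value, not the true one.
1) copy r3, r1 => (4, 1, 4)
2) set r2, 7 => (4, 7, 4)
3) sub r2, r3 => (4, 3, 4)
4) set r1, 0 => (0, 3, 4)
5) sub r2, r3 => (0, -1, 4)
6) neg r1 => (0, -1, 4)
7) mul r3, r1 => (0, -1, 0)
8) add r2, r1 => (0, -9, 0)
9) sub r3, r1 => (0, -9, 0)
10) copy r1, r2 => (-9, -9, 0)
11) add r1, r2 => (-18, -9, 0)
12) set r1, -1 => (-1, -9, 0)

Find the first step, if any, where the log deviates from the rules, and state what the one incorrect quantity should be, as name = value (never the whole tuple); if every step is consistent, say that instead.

Recomputing the run from the initial state:
step 1: r1 = 4, r2 = 1, r3 = 4
step 2: r1 = 4, r2 = 7, r3 = 4
step 3: r1 = 4, r2 = 3, r3 = 4
step 4: r1 = 0, r2 = 3, r3 = 4
step 5: r1 = 0, r2 = -1, r3 = 4
step 6: r1 = 0, r2 = -1, r3 = 4
step 7: r1 = 0, r2 = -1, r3 = 0
step 8: r1 = 0, r2 = -1, r3 = 0
step 9: r1 = 0, r2 = -1, r3 = 0
step 10: r1 = -1, r2 = -1, r3 = 0
step 11: r1 = -2, r2 = -1, r3 = 0
step 12: r1 = -1, r2 = -1, r3 = 0
The first disagreement with the log is at step 8, where the value should be r2 = -1.

step 8, r2 = -1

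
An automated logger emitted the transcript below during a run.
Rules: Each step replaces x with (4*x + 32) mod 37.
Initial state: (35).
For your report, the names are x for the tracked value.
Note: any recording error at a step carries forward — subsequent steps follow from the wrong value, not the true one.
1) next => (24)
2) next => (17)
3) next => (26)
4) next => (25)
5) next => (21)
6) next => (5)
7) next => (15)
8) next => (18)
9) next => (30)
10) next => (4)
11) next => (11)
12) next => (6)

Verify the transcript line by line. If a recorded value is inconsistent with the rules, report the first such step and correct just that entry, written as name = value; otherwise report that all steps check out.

Recomputing the run from the initial state:
step 1: x = 24
step 2: x = 17
step 3: x = 26
step 4: x = 25
step 5: x = 21
step 6: x = 5
step 7: x = 15
step 8: x = 18
step 9: x = 30
step 10: x = 4
step 11: x = 11
step 12: x = 2
The first disagreement with the transcript is at step 12, where the value should be x = 2.

step 12, x = 2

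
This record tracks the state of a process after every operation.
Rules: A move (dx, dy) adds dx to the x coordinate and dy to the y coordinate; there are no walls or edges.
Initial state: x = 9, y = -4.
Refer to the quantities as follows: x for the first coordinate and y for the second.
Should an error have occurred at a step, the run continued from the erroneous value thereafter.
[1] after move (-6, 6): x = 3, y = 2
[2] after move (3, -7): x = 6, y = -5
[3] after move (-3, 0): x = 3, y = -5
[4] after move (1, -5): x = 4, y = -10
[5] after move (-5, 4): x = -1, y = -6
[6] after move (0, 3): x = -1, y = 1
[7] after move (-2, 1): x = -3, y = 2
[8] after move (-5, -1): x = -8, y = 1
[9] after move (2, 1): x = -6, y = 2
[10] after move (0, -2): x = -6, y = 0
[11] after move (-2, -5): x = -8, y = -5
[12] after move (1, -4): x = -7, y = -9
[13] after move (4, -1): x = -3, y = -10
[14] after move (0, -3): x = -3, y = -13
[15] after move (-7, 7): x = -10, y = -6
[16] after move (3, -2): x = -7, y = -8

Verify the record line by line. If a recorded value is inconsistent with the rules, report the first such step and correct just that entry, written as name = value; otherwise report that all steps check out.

Step 1: x = 9 + (-6) = 3, y = -4 + (6) = 2 — in agreement.
Step 2: x = 3 + (3) = 6, y = 2 + (-7) = -5 — in agreement.
Step 3: x = 6 + (-3) = 3, y = -5 + (0) = -5 — same as recorded.
Step 4: x = 3 + (1) = 4, y = -5 + (-5) = -10 — consistent with the record.
Step 5: x = 4 + (-5) = -1, y = -10 + (4) = -6 — no discrepancy.
Step 6: x = -1 + (0) = -1, y = -6 + (3) = -3 — the recorded entry deviates here.
So the first discrepancy is step 6, where the right value is y = -3.

step 6, y = -3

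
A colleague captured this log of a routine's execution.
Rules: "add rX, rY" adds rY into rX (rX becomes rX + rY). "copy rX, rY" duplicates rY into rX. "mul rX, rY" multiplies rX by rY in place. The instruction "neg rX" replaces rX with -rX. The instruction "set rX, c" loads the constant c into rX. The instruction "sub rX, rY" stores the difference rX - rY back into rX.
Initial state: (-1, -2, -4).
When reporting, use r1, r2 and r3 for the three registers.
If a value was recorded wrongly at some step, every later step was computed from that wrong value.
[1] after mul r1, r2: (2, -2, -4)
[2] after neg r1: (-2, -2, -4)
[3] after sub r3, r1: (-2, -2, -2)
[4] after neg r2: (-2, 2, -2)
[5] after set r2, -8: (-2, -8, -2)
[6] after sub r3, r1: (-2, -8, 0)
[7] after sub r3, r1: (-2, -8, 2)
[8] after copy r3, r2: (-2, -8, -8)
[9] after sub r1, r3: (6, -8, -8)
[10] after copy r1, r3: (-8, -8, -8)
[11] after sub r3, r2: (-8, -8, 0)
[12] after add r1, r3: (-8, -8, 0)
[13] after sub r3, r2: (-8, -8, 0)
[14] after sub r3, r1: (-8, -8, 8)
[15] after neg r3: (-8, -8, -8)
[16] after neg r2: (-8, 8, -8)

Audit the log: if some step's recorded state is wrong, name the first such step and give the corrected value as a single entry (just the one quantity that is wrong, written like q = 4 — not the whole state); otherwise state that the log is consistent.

step 13, r3 = 8

1. r1 = -1 * -2 = 2 (exactly as logged)
2. r1 = -(2) = -2 (no discrepancy)
3. r3 = -4 - -2 = -2 (agrees with the log)
4. r2 = -(-2) = 2 (matches)
5. r2 = -8 (agrees with the log)
6. r3 = -2 - -2 = 0 (same as recorded)
7. r3 = 0 - -2 = 2 (checks out)
8. r3 = -8 (same as recorded)
9. r1 = -2 - -8 = 6 (verified)
10. r1 = -8 (consistent with the log)
11. r3 = -8 - -8 = 0 (confirmed correct)
12. r1 = -8 + 0 = -8 (same as recorded)
13. r3 = 0 - -8 = 8 (first mismatch against the log)
Conclusion: step 13 carries the first error; the entry should be r3 = 8.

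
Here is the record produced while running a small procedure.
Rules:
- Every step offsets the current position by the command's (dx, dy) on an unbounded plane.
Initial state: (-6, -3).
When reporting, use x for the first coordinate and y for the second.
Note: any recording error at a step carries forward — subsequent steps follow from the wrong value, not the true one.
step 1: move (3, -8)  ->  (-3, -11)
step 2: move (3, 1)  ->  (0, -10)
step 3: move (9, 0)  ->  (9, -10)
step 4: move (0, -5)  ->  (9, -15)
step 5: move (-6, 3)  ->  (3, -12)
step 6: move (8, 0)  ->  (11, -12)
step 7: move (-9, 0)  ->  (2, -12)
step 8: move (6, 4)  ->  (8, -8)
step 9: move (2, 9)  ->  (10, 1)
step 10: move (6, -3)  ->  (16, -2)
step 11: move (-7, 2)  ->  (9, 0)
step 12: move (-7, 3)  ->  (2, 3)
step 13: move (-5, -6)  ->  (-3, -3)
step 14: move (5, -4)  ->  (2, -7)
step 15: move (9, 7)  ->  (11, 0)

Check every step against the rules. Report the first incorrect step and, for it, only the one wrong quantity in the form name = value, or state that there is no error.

Recomputing the run from the initial state:
step 1: x = -3, y = -11
step 2: x = 0, y = -10
step 3: x = 9, y = -10
step 4: x = 9, y = -15
step 5: x = 3, y = -12
step 6: x = 11, y = -12
step 7: x = 2, y = -12
step 8: x = 8, y = -8
step 9: x = 10, y = 1
step 10: x = 16, y = -2
step 11: x = 9, y = 0
step 12: x = 2, y = 3
step 13: x = -3, y = -3
step 14: x = 2, y = -7
step 15: x = 11, y = 0
This matches the record at every step.

no error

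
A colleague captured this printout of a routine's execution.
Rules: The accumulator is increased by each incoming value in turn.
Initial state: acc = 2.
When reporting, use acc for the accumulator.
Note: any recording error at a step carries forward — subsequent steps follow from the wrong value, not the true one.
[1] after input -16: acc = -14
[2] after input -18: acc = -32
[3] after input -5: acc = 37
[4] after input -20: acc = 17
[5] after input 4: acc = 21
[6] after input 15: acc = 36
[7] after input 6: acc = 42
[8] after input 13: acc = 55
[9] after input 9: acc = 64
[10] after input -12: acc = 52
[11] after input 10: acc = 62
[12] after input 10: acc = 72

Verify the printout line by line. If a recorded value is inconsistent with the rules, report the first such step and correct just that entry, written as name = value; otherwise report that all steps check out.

Recomputing the run from the initial state:
step 1: acc = -14
step 2: acc = -32
step 3: acc = -37
step 4: acc = -57
step 5: acc = -53
step 6: acc = -38
step 7: acc = -32
step 8: acc = -19
step 9: acc = -10
step 10: acc = -22
step 11: acc = -12
step 12: acc = -2
The first disagreement with the printout is at step 3, where the value should be acc = -37.

step 3, acc = -37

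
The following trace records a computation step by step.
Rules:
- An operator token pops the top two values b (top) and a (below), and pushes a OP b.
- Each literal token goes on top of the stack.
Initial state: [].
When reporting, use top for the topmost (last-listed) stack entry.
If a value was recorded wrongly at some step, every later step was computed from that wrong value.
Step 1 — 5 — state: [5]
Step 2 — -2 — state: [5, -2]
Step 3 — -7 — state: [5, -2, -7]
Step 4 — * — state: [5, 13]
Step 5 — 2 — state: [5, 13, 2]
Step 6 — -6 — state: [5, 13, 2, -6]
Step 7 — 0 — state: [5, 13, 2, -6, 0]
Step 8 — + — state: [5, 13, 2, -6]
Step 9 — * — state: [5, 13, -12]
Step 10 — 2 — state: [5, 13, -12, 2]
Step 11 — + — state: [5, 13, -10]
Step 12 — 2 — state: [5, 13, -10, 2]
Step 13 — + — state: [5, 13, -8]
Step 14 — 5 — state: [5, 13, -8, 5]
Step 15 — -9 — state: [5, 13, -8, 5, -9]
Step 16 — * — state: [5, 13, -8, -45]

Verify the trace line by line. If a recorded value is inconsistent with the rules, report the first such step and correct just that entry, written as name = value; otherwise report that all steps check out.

step 4, top = 14

1. push 5: top = 5 (verified)
2. push -2: top = -2 (no discrepancy)
3. push -7: top = -7 (same as recorded)
4. -2 * -7 = 14 (first mismatch against the trace)
The audit stops at step 4: the recorded entry is wrong and should be top = 14.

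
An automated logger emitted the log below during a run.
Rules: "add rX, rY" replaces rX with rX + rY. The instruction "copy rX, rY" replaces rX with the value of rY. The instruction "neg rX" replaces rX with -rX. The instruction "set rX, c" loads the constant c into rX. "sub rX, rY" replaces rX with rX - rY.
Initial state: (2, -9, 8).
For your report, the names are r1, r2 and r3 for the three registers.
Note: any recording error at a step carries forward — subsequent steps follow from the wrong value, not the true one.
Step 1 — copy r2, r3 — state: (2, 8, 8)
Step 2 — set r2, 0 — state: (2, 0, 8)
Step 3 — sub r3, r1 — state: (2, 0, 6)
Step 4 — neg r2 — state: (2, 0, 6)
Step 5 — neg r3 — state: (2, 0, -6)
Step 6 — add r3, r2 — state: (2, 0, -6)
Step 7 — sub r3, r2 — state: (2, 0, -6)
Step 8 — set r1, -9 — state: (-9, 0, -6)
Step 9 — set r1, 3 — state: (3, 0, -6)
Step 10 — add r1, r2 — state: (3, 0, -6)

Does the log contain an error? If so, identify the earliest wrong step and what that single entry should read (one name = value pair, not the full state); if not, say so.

Recomputing the run from the initial state:
step 1: r1 = 2, r2 = 8, r3 = 8
step 2: r1 = 2, r2 = 0, r3 = 8
step 3: r1 = 2, r2 = 0, r3 = 6
step 4: r1 = 2, r2 = 0, r3 = 6
step 5: r1 = 2, r2 = 0, r3 = -6
step 6: r1 = 2, r2 = 0, r3 = -6
step 7: r1 = 2, r2 = 0, r3 = -6
step 8: r1 = -9, r2 = 0, r3 = -6
step 9: r1 = 3, r2 = 0, r3 = -6
step 10: r1 = 3, r2 = 0, r3 = -6
This matches the log at every step.

no error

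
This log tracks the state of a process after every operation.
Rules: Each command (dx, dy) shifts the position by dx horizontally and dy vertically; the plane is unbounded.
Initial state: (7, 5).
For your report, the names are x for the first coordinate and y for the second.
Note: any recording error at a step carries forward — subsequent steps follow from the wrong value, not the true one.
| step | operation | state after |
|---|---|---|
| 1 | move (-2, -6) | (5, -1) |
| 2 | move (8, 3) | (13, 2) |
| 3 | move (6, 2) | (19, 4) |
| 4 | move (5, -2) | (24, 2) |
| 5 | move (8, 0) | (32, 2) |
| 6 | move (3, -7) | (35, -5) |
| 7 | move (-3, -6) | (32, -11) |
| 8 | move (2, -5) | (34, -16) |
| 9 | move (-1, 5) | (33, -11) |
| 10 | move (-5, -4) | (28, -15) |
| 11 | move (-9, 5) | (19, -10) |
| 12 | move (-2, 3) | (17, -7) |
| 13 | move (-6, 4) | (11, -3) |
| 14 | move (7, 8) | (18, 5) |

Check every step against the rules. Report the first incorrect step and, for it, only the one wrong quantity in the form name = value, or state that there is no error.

Step 1: x = 7 + (-2) = 5, y = 5 + (-6) = -1 — verified.
Step 2: x = 5 + (8) = 13, y = -1 + (3) = 2 — confirmed correct.
Step 3: x = 13 + (6) = 19, y = 2 + (2) = 4 — matches.
Step 4: x = 19 + (5) = 24, y = 4 + (-2) = 2 — in agreement.
Step 5: x = 24 + (8) = 32, y = 2 + (0) = 2 — in agreement.
Step 6: x = 32 + (3) = 35, y = 2 + (-7) = -5 — checks out.
Step 7: x = 35 + (-3) = 32, y = -5 + (-6) = -11 — in agreement.
Step 8: x = 32 + (2) = 34, y = -11 + (-5) = -16 — same as recorded.
Step 9: x = 34 + (-1) = 33, y = -16 + (5) = -11 — matches.
Step 10: x = 33 + (-5) = 28, y = -11 + (-4) = -15 — no discrepancy.
Step 11: x = 28 + (-9) = 19, y = -15 + (5) = -10 — matches.
Step 12: x = 19 + (-2) = 17, y = -10 + (3) = -7 — same as recorded.
Step 13: x = 17 + (-6) = 11, y = -7 + (4) = -3 — matches.
Step 14: x = 11 + (7) = 18, y = -3 + (8) = 5 — confirmed correct.
All steps check out; nothing to correct.

no error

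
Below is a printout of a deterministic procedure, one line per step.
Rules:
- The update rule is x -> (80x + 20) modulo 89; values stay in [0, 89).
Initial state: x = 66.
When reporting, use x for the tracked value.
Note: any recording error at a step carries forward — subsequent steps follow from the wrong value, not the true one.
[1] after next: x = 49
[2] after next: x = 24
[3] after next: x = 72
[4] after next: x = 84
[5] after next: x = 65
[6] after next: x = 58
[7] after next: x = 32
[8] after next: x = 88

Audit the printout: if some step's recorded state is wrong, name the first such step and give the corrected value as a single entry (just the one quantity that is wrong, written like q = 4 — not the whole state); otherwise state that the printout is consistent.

step 1: x = (80*66 + 20) mod 89 = 49 -> in agreement
step 2: x = (80*49 + 20) mod 89 = 24 -> same as recorded
step 3: x = (80*24 + 20) mod 89 = 71 -> the entry is off here
The earliest wrong entry is at step 3: it should read x = 71.

step 3, x = 71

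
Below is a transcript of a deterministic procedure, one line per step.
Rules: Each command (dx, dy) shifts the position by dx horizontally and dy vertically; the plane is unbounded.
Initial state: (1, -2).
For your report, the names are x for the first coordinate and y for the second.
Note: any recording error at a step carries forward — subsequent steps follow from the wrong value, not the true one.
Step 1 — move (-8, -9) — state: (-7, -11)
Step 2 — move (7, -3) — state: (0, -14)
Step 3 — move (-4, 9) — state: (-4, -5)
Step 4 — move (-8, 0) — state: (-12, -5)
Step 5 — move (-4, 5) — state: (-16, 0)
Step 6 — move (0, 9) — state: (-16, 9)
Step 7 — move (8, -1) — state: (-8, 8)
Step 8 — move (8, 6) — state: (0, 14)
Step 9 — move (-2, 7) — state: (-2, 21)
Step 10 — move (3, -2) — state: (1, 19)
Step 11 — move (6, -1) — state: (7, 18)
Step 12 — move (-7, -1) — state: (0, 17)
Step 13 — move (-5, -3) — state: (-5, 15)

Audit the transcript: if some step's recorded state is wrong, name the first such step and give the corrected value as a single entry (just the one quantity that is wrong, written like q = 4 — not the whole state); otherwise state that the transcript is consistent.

step 13, y = 14

step 1: x = 1 + (-8) = -7, y = -2 + (-9) = -11 -> in agreement
step 2: x = -7 + (7) = 0, y = -11 + (-3) = -14 -> in agreement
step 3: x = 0 + (-4) = -4, y = -14 + (9) = -5 -> no discrepancy
step 4: x = -4 + (-8) = -12, y = -5 + (0) = -5 -> matches
step 5: x = -12 + (-4) = -16, y = -5 + (5) = 0 -> no discrepancy
step 6: x = -16 + (0) = -16, y = 0 + (9) = 9 -> matches
step 7: x = -16 + (8) = -8, y = 9 + (-1) = 8 -> confirmed correct
step 8: x = -8 + (8) = 0, y = 8 + (6) = 14 -> in agreement
step 9: x = 0 + (-2) = -2, y = 14 + (7) = 21 -> checks out
step 10: x = -2 + (3) = 1, y = 21 + (-2) = 19 -> exactly as logged
step 11: x = 1 + (6) = 7, y = 19 + (-1) = 18 -> matches
step 12: x = 7 + (-7) = 0, y = 18 + (-1) = 17 -> checks out
step 13: x = 0 + (-5) = -5, y = 17 + (-3) = 14 -> the transcript has a different value
The earliest wrong entry is at step 13: it should read y = 14.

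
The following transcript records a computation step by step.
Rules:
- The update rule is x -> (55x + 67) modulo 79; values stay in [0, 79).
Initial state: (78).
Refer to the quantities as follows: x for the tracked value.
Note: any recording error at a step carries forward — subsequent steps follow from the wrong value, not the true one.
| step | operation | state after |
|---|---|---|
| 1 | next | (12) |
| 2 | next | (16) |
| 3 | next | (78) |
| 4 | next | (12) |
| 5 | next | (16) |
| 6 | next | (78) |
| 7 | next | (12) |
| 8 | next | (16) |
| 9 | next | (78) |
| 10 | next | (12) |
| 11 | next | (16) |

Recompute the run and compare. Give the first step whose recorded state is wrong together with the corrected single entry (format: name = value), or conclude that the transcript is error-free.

no error

1. x = (55*78 + 67) mod 79 = 12 (same as recorded)
2. x = (55*12 + 67) mod 79 = 16 (exactly as logged)
3. x = (55*16 + 67) mod 79 = 78 (in agreement)
4. x = (55*78 + 67) mod 79 = 12 (same as recorded)
5. x = (55*12 + 67) mod 79 = 16 (confirmed correct)
6. x = (55*16 + 67) mod 79 = 78 (matches)
7. x = (55*78 + 67) mod 79 = 12 (exactly as logged)
8. x = (55*12 + 67) mod 79 = 16 (agrees with the transcript)
9. x = (55*16 + 67) mod 79 = 78 (checks out)
10. x = (55*78 + 67) mod 79 = 12 (confirmed correct)
11. x = (55*12 + 67) mod 79 = 16 (same as recorded)
No step deviates from the rules.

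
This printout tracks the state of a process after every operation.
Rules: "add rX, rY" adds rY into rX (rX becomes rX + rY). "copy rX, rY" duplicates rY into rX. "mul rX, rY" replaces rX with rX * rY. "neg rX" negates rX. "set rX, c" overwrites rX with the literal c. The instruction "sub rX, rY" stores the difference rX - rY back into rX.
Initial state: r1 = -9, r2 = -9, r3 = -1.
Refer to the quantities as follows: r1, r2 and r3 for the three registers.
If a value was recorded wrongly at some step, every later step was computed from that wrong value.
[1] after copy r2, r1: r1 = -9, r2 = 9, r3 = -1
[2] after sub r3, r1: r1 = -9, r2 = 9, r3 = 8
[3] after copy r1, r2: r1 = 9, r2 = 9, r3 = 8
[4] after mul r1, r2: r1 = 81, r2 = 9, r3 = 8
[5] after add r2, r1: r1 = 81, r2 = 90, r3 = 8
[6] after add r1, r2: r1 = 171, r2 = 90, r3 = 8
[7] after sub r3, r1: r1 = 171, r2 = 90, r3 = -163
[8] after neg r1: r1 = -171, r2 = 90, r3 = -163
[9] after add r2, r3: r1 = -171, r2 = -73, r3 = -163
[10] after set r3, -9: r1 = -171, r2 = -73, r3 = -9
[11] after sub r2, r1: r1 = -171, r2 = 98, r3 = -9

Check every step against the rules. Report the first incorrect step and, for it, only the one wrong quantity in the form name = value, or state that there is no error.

step 1, r2 = -9

Recomputing the run from the initial state:
step 1: r1 = -9, r2 = -9, r3 = -1
step 2: r1 = -9, r2 = -9, r3 = 8
step 3: r1 = -9, r2 = -9, r3 = 8
step 4: r1 = 81, r2 = -9, r3 = 8
step 5: r1 = 81, r2 = 72, r3 = 8
step 6: r1 = 153, r2 = 72, r3 = 8
step 7: r1 = 153, r2 = 72, r3 = -145
step 8: r1 = -153, r2 = 72, r3 = -145
step 9: r1 = -153, r2 = -73, r3 = -145
step 10: r1 = -153, r2 = -73, r3 = -9
step 11: r1 = -153, r2 = 80, r3 = -9
The first disagreement with the printout is at step 1, where the value should be r2 = -9.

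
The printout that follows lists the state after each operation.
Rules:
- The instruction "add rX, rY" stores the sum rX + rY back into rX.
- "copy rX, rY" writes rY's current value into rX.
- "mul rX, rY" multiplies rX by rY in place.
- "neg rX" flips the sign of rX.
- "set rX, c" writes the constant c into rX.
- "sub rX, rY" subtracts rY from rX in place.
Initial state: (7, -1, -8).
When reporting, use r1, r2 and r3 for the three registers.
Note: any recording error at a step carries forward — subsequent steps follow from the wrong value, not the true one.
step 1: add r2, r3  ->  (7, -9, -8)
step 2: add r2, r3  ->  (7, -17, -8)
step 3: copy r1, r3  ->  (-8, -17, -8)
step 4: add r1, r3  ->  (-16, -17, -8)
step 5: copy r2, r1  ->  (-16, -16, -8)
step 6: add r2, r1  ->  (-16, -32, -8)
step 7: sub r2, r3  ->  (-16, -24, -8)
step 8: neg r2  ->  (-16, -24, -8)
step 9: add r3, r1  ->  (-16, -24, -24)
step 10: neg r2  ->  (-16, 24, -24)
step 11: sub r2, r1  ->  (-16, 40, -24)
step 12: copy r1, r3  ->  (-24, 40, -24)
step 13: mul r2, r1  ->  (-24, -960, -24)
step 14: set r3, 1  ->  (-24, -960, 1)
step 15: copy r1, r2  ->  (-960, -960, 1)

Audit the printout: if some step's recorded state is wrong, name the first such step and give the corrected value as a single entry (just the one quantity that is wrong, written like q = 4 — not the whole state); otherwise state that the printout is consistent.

step 8, r2 = 24

step 1: r2 = -1 + -8 = -9 -> agrees with the printout
step 2: r2 = -9 + -8 = -17 -> confirmed correct
step 3: r1 = -8 -> confirmed correct
step 4: r1 = -8 + -8 = -16 -> agrees with the printout
step 5: r2 = -16 -> in agreement
step 6: r2 = -16 + -16 = -32 -> no discrepancy
step 7: r2 = -32 - -8 = -24 -> checks out
step 8: r2 = -(-24) = 24 -> a discrepancy with the printout
First deviation found at step 8; the corrected entry is r2 = 24.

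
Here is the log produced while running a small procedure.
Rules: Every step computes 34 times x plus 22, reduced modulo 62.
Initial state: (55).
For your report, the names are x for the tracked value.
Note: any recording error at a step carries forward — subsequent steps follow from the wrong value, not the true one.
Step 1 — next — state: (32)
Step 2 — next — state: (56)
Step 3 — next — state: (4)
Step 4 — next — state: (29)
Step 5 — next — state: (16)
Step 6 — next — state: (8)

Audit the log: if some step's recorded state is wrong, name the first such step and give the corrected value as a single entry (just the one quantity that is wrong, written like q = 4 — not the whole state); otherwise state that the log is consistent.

1. x = (34*55 + 22) mod 62 = 32 (exactly as logged)
2. x = (34*32 + 22) mod 62 = 56 (confirmed correct)
3. x = (34*56 + 22) mod 62 = 4 (agrees with the log)
4. x = (34*4 + 22) mod 62 = 34 (the entry is off here)
That makes step 4 the first incorrect line — x = 34 is what it should show.

step 4, x = 34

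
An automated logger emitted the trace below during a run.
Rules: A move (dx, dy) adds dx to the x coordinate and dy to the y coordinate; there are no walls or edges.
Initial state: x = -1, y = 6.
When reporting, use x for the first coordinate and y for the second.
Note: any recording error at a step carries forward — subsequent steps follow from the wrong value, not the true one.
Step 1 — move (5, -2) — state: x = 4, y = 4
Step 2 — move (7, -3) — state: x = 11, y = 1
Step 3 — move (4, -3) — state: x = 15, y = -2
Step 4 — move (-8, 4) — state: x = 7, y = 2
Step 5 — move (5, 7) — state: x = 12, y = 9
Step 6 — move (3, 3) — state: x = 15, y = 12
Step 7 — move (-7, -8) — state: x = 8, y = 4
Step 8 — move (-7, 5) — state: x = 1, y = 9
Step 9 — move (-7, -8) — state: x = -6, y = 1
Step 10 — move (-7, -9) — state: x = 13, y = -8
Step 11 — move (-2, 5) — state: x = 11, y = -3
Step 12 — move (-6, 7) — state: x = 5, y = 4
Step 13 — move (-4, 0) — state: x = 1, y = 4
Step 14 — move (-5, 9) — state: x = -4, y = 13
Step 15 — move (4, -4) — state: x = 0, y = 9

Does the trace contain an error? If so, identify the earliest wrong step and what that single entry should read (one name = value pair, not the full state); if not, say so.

Step 1: x = -1 + (5) = 4, y = 6 + (-2) = 4 — checks out.
Step 2: x = 4 + (7) = 11, y = 4 + (-3) = 1 — confirmed correct.
Step 3: x = 11 + (4) = 15, y = 1 + (-3) = -2 — matches.
Step 4: x = 15 + (-8) = 7, y = -2 + (4) = 2 — matches.
Step 5: x = 7 + (5) = 12, y = 2 + (7) = 9 — exactly as logged.
Step 6: x = 12 + (3) = 15, y = 9 + (3) = 12 — in agreement.
Step 7: x = 15 + (-7) = 8, y = 12 + (-8) = 4 — same as recorded.
Step 8: x = 8 + (-7) = 1, y = 4 + (5) = 9 — same as recorded.
Step 9: x = 1 + (-7) = -6, y = 9 + (-8) = 1 — verified.
Step 10: x = -6 + (-7) = -13, y = 1 + (-9) = -8 — the recorded entry deviates here.
That makes step 10 the first incorrect line — x = -13 is what it should show.

step 10, x = -13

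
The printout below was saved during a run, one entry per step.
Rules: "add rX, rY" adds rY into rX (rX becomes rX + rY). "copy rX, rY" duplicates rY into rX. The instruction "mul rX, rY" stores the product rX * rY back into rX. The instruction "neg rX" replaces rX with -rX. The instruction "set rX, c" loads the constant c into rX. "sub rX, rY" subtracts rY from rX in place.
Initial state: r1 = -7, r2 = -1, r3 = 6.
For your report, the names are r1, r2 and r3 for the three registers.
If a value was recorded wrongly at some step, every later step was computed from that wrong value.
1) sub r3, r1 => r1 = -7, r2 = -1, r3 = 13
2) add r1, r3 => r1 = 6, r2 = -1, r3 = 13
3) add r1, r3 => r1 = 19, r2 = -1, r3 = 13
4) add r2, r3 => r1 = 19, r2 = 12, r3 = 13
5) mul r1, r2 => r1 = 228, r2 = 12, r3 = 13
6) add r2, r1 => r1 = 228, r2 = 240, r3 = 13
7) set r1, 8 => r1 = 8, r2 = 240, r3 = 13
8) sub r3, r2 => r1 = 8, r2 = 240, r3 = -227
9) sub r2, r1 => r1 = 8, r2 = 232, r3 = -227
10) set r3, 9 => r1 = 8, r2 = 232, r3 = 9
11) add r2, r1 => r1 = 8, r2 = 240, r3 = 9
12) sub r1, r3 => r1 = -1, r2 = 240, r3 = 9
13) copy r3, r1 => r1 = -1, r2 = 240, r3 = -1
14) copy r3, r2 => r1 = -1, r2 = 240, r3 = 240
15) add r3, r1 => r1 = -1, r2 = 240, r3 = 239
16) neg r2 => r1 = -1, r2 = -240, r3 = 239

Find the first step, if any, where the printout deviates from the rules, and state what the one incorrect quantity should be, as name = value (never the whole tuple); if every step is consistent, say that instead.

step 1: r3 = 6 - -7 = 13 -> no discrepancy
step 2: r1 = -7 + 13 = 6 -> confirmed correct
step 3: r1 = 6 + 13 = 19 -> consistent with the printout
step 4: r2 = -1 + 13 = 12 -> checks out
step 5: r1 = 19 * 12 = 228 -> consistent with the printout
step 6: r2 = 12 + 228 = 240 -> matches
step 7: r1 = 8 -> no discrepancy
step 8: r3 = 13 - 240 = -227 -> in agreement
step 9: r2 = 240 - 8 = 232 -> confirmed correct
step 10: r3 = 9 -> no discrepancy
step 11: r2 = 232 + 8 = 240 -> same as recorded
step 12: r1 = 8 - 9 = -1 -> in agreement
step 13: r3 = -1 -> consistent with the printout
step 14: r3 = 240 -> confirmed correct
step 15: r3 = 240 + -1 = 239 -> matches
step 16: r2 = -(240) = -240 -> confirmed correct
All steps check out; nothing to correct.

no error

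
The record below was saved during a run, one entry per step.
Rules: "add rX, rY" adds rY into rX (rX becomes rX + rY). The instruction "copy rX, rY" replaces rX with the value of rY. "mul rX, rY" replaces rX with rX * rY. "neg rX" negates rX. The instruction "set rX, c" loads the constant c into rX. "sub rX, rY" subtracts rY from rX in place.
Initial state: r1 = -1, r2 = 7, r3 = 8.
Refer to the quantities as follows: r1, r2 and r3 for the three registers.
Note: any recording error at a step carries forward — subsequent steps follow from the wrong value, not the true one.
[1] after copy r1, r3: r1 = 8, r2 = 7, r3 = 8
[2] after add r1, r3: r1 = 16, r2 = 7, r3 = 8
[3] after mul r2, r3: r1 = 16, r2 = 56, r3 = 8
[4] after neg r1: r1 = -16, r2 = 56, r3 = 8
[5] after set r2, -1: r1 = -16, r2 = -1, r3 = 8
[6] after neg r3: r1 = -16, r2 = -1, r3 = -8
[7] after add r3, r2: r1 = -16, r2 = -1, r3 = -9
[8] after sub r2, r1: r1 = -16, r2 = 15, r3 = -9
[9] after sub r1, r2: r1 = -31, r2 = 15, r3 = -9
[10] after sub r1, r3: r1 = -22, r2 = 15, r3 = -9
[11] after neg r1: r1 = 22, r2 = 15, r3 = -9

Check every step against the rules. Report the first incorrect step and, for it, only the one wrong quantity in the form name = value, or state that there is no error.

no error

1. r1 = 8 (matches)
2. r1 = 8 + 8 = 16 (verified)
3. r2 = 7 * 8 = 56 (verified)
4. r1 = -(16) = -16 (same as recorded)
5. r2 = -1 (same as recorded)
6. r3 = -(8) = -8 (consistent with the record)
7. r3 = -8 + -1 = -9 (verified)
8. r2 = -1 - -16 = 15 (consistent with the record)
9. r1 = -16 - 15 = -31 (consistent with the record)
10. r1 = -31 - -9 = -22 (exactly as logged)
11. r1 = -(-22) = 22 (exactly as logged)
Every step is consistent.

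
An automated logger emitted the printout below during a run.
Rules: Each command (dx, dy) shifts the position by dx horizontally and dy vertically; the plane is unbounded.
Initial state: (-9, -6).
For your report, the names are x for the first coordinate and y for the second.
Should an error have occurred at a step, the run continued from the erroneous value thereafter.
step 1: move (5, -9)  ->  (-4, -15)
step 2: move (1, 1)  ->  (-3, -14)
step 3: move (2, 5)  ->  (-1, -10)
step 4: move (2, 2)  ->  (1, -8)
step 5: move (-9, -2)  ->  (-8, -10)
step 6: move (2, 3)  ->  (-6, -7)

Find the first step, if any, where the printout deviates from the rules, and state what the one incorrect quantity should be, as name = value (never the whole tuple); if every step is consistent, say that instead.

Recomputing the run from the initial state:
step 1: x = -4, y = -15
step 2: x = -3, y = -14
step 3: x = -1, y = -9
step 4: x = 1, y = -7
step 5: x = -8, y = -9
step 6: x = -6, y = -6
The first disagreement with the printout is at step 3, where the value should be y = -9.

step 3, y = -9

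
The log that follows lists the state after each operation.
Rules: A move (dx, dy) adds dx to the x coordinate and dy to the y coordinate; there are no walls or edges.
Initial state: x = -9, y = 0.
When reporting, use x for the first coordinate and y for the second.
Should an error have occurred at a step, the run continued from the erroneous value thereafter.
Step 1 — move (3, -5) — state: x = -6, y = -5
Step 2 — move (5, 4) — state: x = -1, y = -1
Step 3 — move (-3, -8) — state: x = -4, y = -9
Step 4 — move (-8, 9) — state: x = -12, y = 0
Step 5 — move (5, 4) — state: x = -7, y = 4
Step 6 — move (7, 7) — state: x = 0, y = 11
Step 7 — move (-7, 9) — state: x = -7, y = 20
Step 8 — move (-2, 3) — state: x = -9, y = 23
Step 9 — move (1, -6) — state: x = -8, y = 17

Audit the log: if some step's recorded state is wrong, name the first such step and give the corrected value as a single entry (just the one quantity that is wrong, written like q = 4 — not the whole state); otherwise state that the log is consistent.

no error

step 1: x = -9 + (3) = -6, y = 0 + (-5) = -5 -> agrees with the log
step 2: x = -6 + (5) = -1, y = -5 + (4) = -1 -> confirmed correct
step 3: x = -1 + (-3) = -4, y = -1 + (-8) = -9 -> same as recorded
step 4: x = -4 + (-8) = -12, y = -9 + (9) = 0 -> matches
step 5: x = -12 + (5) = -7, y = 0 + (4) = 4 -> no discrepancy
step 6: x = -7 + (7) = 0, y = 4 + (7) = 11 -> consistent with the log
step 7: x = 0 + (-7) = -7, y = 11 + (9) = 20 -> matches
step 8: x = -7 + (-2) = -9, y = 20 + (3) = 23 -> matches
step 9: x = -9 + (1) = -8, y = 23 + (-6) = 17 -> no discrepancy
All entries verified; no error found.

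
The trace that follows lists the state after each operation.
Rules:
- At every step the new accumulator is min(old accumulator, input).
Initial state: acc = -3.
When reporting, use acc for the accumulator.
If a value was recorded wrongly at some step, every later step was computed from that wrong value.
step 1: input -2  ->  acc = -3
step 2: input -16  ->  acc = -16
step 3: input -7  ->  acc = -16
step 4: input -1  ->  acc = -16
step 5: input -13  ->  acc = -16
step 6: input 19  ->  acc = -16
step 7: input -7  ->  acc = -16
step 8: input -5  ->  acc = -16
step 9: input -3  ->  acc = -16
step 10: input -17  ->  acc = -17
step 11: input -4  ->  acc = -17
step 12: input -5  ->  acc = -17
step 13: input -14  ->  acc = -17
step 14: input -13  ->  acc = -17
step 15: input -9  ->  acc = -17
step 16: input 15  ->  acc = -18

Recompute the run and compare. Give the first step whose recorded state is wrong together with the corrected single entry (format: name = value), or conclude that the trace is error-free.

step 16, acc = -17

Step 1: acc = min(-3, -2) = -3 — checks out.
Step 2: acc = min(-3, -16) = -16 — no discrepancy.
Step 3: acc = min(-16, -7) = -16 — matches.
Step 4: acc = min(-16, -1) = -16 — no discrepancy.
Step 5: acc = min(-16, -13) = -16 — matches.
Step 6: acc = min(-16, 19) = -16 — same as recorded.
Step 7: acc = min(-16, -7) = -16 — no discrepancy.
Step 8: acc = min(-16, -5) = -16 — no discrepancy.
Step 9: acc = min(-16, -3) = -16 — same as recorded.
Step 10: acc = min(-16, -17) = -17 — no discrepancy.
Step 11: acc = min(-17, -4) = -17 — no discrepancy.
Step 12: acc = min(-17, -5) = -17 — checks out.
Step 13: acc = min(-17, -14) = -17 — exactly as logged.
Step 14: acc = min(-17, -13) = -17 — no discrepancy.
Step 15: acc = min(-17, -9) = -17 — no discrepancy.
Step 16: acc = min(-17, 15) = -17 — the entry is off here.
The audit stops at step 16: the recorded entry is wrong and should be acc = -17.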